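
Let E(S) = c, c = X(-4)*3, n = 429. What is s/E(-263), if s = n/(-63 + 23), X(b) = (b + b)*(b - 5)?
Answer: -143/2880 ≈ -0.049653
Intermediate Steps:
X(b) = 2*b*(-5 + b) (X(b) = (2*b)*(-5 + b) = 2*b*(-5 + b))
s = -429/40 (s = 429/(-63 + 23) = 429/(-40) = -1/40*429 = -429/40 ≈ -10.725)
c = 216 (c = (2*(-4)*(-5 - 4))*3 = (2*(-4)*(-9))*3 = 72*3 = 216)
E(S) = 216
s/E(-263) = -429/40/216 = -429/40*1/216 = -143/2880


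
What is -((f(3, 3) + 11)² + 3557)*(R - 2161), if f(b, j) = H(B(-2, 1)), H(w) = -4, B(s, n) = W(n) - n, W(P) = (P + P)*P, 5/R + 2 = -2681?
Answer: 20907472608/2683 ≈ 7.7926e+6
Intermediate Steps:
R = -5/2683 (R = 5/(-2 - 2681) = 5/(-2683) = 5*(-1/2683) = -5/2683 ≈ -0.0018636)
W(P) = 2*P² (W(P) = (2*P)*P = 2*P²)
B(s, n) = -n + 2*n² (B(s, n) = 2*n² - n = -n + 2*n²)
f(b, j) = -4
-((f(3, 3) + 11)² + 3557)*(R - 2161) = -((-4 + 11)² + 3557)*(-5/2683 - 2161) = -(7² + 3557)*(-5797968)/2683 = -(49 + 3557)*(-5797968)/2683 = -3606*(-5797968)/2683 = -1*(-20907472608/2683) = 20907472608/2683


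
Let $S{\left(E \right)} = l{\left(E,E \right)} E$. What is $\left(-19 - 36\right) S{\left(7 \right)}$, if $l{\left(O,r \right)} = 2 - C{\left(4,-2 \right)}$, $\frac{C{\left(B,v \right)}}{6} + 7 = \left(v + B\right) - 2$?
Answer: $-16940$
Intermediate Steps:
$C{\left(B,v \right)} = -54 + 6 B + 6 v$ ($C{\left(B,v \right)} = -42 + 6 \left(\left(v + B\right) - 2\right) = -42 + 6 \left(\left(B + v\right) - 2\right) = -42 + 6 \left(-2 + B + v\right) = -42 + \left(-12 + 6 B + 6 v\right) = -54 + 6 B + 6 v$)
$l{\left(O,r \right)} = 44$ ($l{\left(O,r \right)} = 2 - \left(-54 + 6 \cdot 4 + 6 \left(-2\right)\right) = 2 - \left(-54 + 24 - 12\right) = 2 - -42 = 2 + 42 = 44$)
$S{\left(E \right)} = 44 E$
$\left(-19 - 36\right) S{\left(7 \right)} = \left(-19 - 36\right) 44 \cdot 7 = \left(-19 - 36\right) 308 = \left(-55\right) 308 = -16940$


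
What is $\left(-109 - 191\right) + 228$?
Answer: $-72$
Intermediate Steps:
$\left(-109 - 191\right) + 228 = -300 + 228 = -72$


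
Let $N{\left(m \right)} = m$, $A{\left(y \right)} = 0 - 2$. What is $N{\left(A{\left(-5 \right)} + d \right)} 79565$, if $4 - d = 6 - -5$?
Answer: $-716085$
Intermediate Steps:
$A{\left(y \right)} = -2$
$d = -7$ ($d = 4 - \left(6 - -5\right) = 4 - \left(6 + 5\right) = 4 - 11 = -7$)
$N{\left(A{\left(-5 \right)} + d \right)} 79565 = \left(-2 - 7\right) 79565 = \left(-9\right) 79565 = -716085$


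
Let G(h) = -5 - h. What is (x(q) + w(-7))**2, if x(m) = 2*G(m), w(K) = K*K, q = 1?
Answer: 1369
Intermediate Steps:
w(K) = K**2
x(m) = -10 - 2*m (x(m) = 2*(-5 - m) = -10 - 2*m)
(x(q) + w(-7))**2 = ((-10 - 2*1) + (-7)**2)**2 = ((-10 - 2) + 49)**2 = (-12 + 49)**2 = 37**2 = 1369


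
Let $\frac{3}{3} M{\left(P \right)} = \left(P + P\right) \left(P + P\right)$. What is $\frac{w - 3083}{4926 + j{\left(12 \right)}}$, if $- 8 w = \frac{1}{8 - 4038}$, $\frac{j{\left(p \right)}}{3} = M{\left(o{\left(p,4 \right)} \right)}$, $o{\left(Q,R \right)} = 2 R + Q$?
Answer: $- \frac{33131973}{104522080} \approx -0.31699$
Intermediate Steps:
$o{\left(Q,R \right)} = Q + 2 R$
$M{\left(P \right)} = 4 P^{2}$ ($M{\left(P \right)} = \left(P + P\right) \left(P + P\right) = 2 P 2 P = 4 P^{2}$)
$j{\left(p \right)} = 12 \left(8 + p\right)^{2}$ ($j{\left(p \right)} = 3 \cdot 4 \left(p + 2 \cdot 4\right)^{2} = 3 \cdot 4 \left(p + 8\right)^{2} = 3 \cdot 4 \left(8 + p\right)^{2} = 12 \left(8 + p\right)^{2}$)
$w = \frac{1}{32240}$ ($w = - \frac{1}{8 \left(8 - 4038\right)} = - \frac{1}{8 \left(-4030\right)} = \left(- \frac{1}{8}\right) \left(- \frac{1}{4030}\right) = \frac{1}{32240} \approx 3.1017 \cdot 10^{-5}$)
$\frac{w - 3083}{4926 + j{\left(12 \right)}} = \frac{\frac{1}{32240} - 3083}{4926 + 12 \left(8 + 12\right)^{2}} = - \frac{99395919}{32240 \left(4926 + 12 \cdot 20^{2}\right)} = - \frac{99395919}{32240 \left(4926 + 12 \cdot 400\right)} = - \frac{99395919}{32240 \left(4926 + 4800\right)} = - \frac{99395919}{32240 \cdot 9726} = \left(- \frac{99395919}{32240}\right) \frac{1}{9726} = - \frac{33131973}{104522080}$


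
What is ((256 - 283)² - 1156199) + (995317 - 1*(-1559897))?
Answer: 1399744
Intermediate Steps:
((256 - 283)² - 1156199) + (995317 - 1*(-1559897)) = ((-27)² - 1156199) + (995317 + 1559897) = (729 - 1156199) + 2555214 = -1155470 + 2555214 = 1399744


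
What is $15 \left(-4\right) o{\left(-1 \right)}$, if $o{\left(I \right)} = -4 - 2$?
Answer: $360$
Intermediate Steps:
$o{\left(I \right)} = -6$ ($o{\left(I \right)} = -4 - 2 = -6$)
$15 \left(-4\right) o{\left(-1 \right)} = 15 \left(-4\right) \left(-6\right) = \left(-60\right) \left(-6\right) = 360$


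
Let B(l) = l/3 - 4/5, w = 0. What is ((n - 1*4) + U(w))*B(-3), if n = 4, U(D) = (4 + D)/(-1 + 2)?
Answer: -36/5 ≈ -7.2000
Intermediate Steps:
B(l) = -4/5 + l/3 (B(l) = l*(1/3) - 4*1/5 = l/3 - 4/5 = -4/5 + l/3)
U(D) = 4 + D (U(D) = (4 + D)/1 = (4 + D)*1 = 4 + D)
((n - 1*4) + U(w))*B(-3) = ((4 - 1*4) + (4 + 0))*(-4/5 + (1/3)*(-3)) = ((4 - 4) + 4)*(-4/5 - 1) = (0 + 4)*(-9/5) = 4*(-9/5) = -36/5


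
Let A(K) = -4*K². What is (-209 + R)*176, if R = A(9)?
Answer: -93808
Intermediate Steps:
A(K) = -4*K²
R = -324 (R = -4*9² = -4*81 = -324)
(-209 + R)*176 = (-209 - 324)*176 = -533*176 = -93808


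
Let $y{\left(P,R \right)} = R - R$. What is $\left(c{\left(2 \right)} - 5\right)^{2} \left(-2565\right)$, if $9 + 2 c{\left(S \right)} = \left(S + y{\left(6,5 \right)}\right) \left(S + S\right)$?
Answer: $- \frac{310365}{4} \approx -77591.0$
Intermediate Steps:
$y{\left(P,R \right)} = 0$
$c{\left(S \right)} = - \frac{9}{2} + S^{2}$ ($c{\left(S \right)} = - \frac{9}{2} + \frac{\left(S + 0\right) \left(S + S\right)}{2} = - \frac{9}{2} + \frac{S 2 S}{2} = - \frac{9}{2} + \frac{2 S^{2}}{2} = - \frac{9}{2} + S^{2}$)
$\left(c{\left(2 \right)} - 5\right)^{2} \left(-2565\right) = \left(\left(- \frac{9}{2} + 2^{2}\right) - 5\right)^{2} \left(-2565\right) = \left(\left(- \frac{9}{2} + 4\right) - 5\right)^{2} \left(-2565\right) = \left(- \frac{1}{2} - 5\right)^{2} \left(-2565\right) = \left(- \frac{11}{2}\right)^{2} \left(-2565\right) = \frac{121}{4} \left(-2565\right) = - \frac{310365}{4}$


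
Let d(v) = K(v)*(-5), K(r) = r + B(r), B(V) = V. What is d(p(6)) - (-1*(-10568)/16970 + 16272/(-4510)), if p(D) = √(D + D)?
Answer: 11423708/3826735 - 20*√3 ≈ -31.656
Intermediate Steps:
K(r) = 2*r (K(r) = r + r = 2*r)
p(D) = √2*√D (p(D) = √(2*D) = √2*√D)
d(v) = -10*v (d(v) = (2*v)*(-5) = -10*v)
d(p(6)) - (-1*(-10568)/16970 + 16272/(-4510)) = -10*√2*√6 - (-1*(-10568)/16970 + 16272/(-4510)) = -20*√3 - (10568*(1/16970) + 16272*(-1/4510)) = -20*√3 - (5284/8485 - 8136/2255) = -20*√3 - 1*(-11423708/3826735) = -20*√3 + 11423708/3826735 = 11423708/3826735 - 20*√3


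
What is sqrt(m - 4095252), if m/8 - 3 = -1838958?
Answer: 2*I*sqrt(4701723) ≈ 4336.7*I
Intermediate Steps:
m = -14711640 (m = 24 + 8*(-1838958) = 24 - 14711664 = -14711640)
sqrt(m - 4095252) = sqrt(-14711640 - 4095252) = sqrt(-18806892) = 2*I*sqrt(4701723)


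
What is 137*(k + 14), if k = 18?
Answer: 4384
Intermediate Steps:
137*(k + 14) = 137*(18 + 14) = 137*32 = 4384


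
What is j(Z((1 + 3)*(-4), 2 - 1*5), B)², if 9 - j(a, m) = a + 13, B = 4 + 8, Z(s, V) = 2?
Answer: 36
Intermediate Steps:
B = 12
j(a, m) = -4 - a (j(a, m) = 9 - (a + 13) = 9 - (13 + a) = 9 + (-13 - a) = -4 - a)
j(Z((1 + 3)*(-4), 2 - 1*5), B)² = (-4 - 1*2)² = (-4 - 2)² = (-6)² = 36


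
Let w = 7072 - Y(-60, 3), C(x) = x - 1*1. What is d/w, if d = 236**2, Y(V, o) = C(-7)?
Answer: 118/15 ≈ 7.8667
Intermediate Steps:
C(x) = -1 + x (C(x) = x - 1 = -1 + x)
Y(V, o) = -8 (Y(V, o) = -1 - 7 = -8)
d = 55696
w = 7080 (w = 7072 - 1*(-8) = 7072 + 8 = 7080)
d/w = 55696/7080 = 55696*(1/7080) = 118/15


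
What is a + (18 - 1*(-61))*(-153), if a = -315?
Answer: -12402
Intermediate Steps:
a + (18 - 1*(-61))*(-153) = -315 + (18 - 1*(-61))*(-153) = -315 + (18 + 61)*(-153) = -315 + 79*(-153) = -315 - 12087 = -12402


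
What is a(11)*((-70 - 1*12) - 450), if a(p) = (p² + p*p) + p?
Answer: -134596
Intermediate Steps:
a(p) = p + 2*p² (a(p) = (p² + p²) + p = 2*p² + p = p + 2*p²)
a(11)*((-70 - 1*12) - 450) = (11*(1 + 2*11))*((-70 - 1*12) - 450) = (11*(1 + 22))*((-70 - 12) - 450) = (11*23)*(-82 - 450) = 253*(-532) = -134596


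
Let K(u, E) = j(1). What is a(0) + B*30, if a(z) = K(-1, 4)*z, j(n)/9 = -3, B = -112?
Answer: -3360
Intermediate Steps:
j(n) = -27 (j(n) = 9*(-3) = -27)
K(u, E) = -27
a(z) = -27*z
a(0) + B*30 = -27*0 - 112*30 = 0 - 3360 = -3360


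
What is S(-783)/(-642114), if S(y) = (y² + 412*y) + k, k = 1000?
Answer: -291493/642114 ≈ -0.45396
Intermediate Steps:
S(y) = 1000 + y² + 412*y (S(y) = (y² + 412*y) + 1000 = 1000 + y² + 412*y)
S(-783)/(-642114) = (1000 + (-783)² + 412*(-783))/(-642114) = (1000 + 613089 - 322596)*(-1/642114) = 291493*(-1/642114) = -291493/642114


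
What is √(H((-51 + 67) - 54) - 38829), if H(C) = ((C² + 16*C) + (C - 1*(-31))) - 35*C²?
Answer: 2*I*√22135 ≈ 297.56*I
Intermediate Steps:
H(C) = 31 - 34*C² + 17*C (H(C) = ((C² + 16*C) + (C + 31)) - 35*C² = ((C² + 16*C) + (31 + C)) - 35*C² = (31 + C² + 17*C) - 35*C² = 31 - 34*C² + 17*C)
√(H((-51 + 67) - 54) - 38829) = √((31 - 34*((-51 + 67) - 54)² + 17*((-51 + 67) - 54)) - 38829) = √((31 - 34*(16 - 54)² + 17*(16 - 54)) - 38829) = √((31 - 34*(-38)² + 17*(-38)) - 38829) = √((31 - 34*1444 - 646) - 38829) = √((31 - 49096 - 646) - 38829) = √(-49711 - 38829) = √(-88540) = 2*I*√22135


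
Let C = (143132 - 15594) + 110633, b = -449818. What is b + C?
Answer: -211647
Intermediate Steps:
C = 238171 (C = 127538 + 110633 = 238171)
b + C = -449818 + 238171 = -211647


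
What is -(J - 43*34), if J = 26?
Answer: 1436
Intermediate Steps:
-(J - 43*34) = -(26 - 43*34) = -(26 - 1462) = -1*(-1436) = 1436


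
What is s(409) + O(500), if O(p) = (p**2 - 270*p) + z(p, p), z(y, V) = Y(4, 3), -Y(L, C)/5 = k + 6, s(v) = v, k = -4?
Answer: 115399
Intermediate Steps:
Y(L, C) = -10 (Y(L, C) = -5*(-4 + 6) = -5*2 = -10)
z(y, V) = -10
O(p) = -10 + p**2 - 270*p (O(p) = (p**2 - 270*p) - 10 = -10 + p**2 - 270*p)
s(409) + O(500) = 409 + (-10 + 500**2 - 270*500) = 409 + (-10 + 250000 - 135000) = 409 + 114990 = 115399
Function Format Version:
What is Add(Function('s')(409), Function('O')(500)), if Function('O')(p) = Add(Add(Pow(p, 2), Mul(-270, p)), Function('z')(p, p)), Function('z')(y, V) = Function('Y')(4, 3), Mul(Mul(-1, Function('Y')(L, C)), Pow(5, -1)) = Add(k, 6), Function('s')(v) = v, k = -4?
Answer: 115399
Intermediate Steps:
Function('Y')(L, C) = -10 (Function('Y')(L, C) = Mul(-5, Add(-4, 6)) = Mul(-5, 2) = -10)
Function('z')(y, V) = -10
Function('O')(p) = Add(-10, Pow(p, 2), Mul(-270, p)) (Function('O')(p) = Add(Add(Pow(p, 2), Mul(-270, p)), -10) = Add(-10, Pow(p, 2), Mul(-270, p)))
Add(Function('s')(409), Function('O')(500)) = Add(409, Add(-10, Pow(500, 2), Mul(-270, 500))) = Add(409, Add(-10, 250000, -135000)) = Add(409, 114990) = 115399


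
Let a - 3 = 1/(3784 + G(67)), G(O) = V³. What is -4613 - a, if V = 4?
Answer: -17762369/3848 ≈ -4616.0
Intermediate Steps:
G(O) = 64 (G(O) = 4³ = 64)
a = 11545/3848 (a = 3 + 1/(3784 + 64) = 3 + 1/3848 = 11545/3848 ≈ 3.0003)
-4613 - a = -4613 - 1*11545/3848 = -4613 - 11545/3848 = -17762369/3848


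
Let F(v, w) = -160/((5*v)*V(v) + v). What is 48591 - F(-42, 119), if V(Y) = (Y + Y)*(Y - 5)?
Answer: 20143933471/414561 ≈ 48591.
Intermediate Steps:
V(Y) = 2*Y*(-5 + Y) (V(Y) = (2*Y)*(-5 + Y) = 2*Y*(-5 + Y))
F(v, w) = -160/(v + 10*v²*(-5 + v)) (F(v, w) = -160/((5*v)*(2*v*(-5 + v)) + v) = -160/(10*v²*(-5 + v) + v) = -160/(v + 10*v²*(-5 + v)))
48591 - F(-42, 119) = 48591 - (-160)/((-42)*(1 + 10*(-42)*(-5 - 42))) = 48591 - (-160)*(-1)/(42*(1 + 10*(-42)*(-47))) = 48591 - (-160)*(-1)/(42*(1 + 19740)) = 48591 - (-160)*(-1)/(42*19741) = 48591 - 1*80/414561 = 48591 - 80/414561 = 20143933471/414561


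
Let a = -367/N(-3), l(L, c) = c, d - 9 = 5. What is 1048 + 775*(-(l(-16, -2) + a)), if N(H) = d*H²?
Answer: 611773/126 ≈ 4855.3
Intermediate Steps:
d = 14 (d = 9 + 5 = 14)
N(H) = 14*H²
a = -367/126 (a = -367/(14*(-3)²) = -367/(14*9) = -367/126 ≈ -2.9127)
1048 + 775*(-(l(-16, -2) + a)) = 1048 + 775*(-(-2 - 367/126)) = 1048 + 775*(-1*(-619/126)) = 1048 + 775*(619/126) = 1048 + 479725/126 = 611773/126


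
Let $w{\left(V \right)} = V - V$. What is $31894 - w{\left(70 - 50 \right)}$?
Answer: $31894$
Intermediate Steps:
$w{\left(V \right)} = 0$
$31894 - w{\left(70 - 50 \right)} = 31894 - 0 = 31894 + 0 = 31894$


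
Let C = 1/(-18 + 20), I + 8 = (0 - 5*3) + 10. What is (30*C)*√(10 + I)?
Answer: 15*I*√3 ≈ 25.981*I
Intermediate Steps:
I = -13 (I = -8 + ((0 - 5*3) + 10) = -8 + ((0 - 15) + 10) = -8 + (-15 + 10) = -8 - 5 = -13)
C = ½ (C = 1/2 = ½ ≈ 0.50000)
(30*C)*√(10 + I) = (30*(½))*√(10 - 13) = 15*√(-3) = 15*(I*√3) = 15*I*√3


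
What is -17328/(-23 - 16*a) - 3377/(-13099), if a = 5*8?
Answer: 76406141/2894879 ≈ 26.394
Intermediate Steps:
a = 40
-17328/(-23 - 16*a) - 3377/(-13099) = -17328/(-23 - 16*40) - 3377/(-13099) = -17328/(-23 - 640) - 3377*(-1/13099) = -17328/(-663) + 3377/13099 = -17328*(-1/663) + 3377/13099 = 5776/221 + 3377/13099 = 76406141/2894879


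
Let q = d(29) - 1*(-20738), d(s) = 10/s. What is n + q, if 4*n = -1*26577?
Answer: 1634915/116 ≈ 14094.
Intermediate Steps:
q = 601412/29 (q = 10/29 - 1*(-20738) = 10*(1/29) + 20738 = 10/29 + 20738 = 601412/29 ≈ 20738.)
n = -26577/4 (n = (-1*26577)/4 = (¼)*(-26577) = -26577/4 ≈ -6644.3)
n + q = -26577/4 + 601412/29 = 1634915/116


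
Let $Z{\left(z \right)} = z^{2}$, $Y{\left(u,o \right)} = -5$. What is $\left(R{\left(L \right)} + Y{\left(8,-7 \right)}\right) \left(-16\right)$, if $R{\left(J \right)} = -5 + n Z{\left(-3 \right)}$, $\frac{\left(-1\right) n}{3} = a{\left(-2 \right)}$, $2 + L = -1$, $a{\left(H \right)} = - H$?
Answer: $1024$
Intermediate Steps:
$L = -3$ ($L = -2 - 1 = -3$)
$n = -6$ ($n = - 3 \left(\left(-1\right) \left(-2\right)\right) = \left(-3\right) 2 = -6$)
$R{\left(J \right)} = -59$ ($R{\left(J \right)} = -5 - 6 \left(-3\right)^{2} = -5 - 54 = -59$)
$\left(R{\left(L \right)} + Y{\left(8,-7 \right)}\right) \left(-16\right) = \left(-59 - 5\right) \left(-16\right) = \left(-64\right) \left(-16\right) = 1024$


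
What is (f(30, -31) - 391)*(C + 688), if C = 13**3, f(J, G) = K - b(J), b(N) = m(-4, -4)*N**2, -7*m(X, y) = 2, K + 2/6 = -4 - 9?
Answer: -8917535/21 ≈ -4.2464e+5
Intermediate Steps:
K = -40/3 (K = -1/3 + (-4 - 9) = -1/3 - 13 = -40/3 ≈ -13.333)
m(X, y) = -2/7 (m(X, y) = -1/7*2 = -2/7)
b(N) = -2*N**2/7
f(J, G) = -40/3 + 2*J**2/7 (f(J, G) = -40/3 - (-2)*J**2/7 = -40/3 + 2*J**2/7)
C = 2197
(f(30, -31) - 391)*(C + 688) = ((-40/3 + (2/7)*30**2) - 391)*(2197 + 688) = ((-40/3 + (2/7)*900) - 391)*2885 = ((-40/3 + 1800/7) - 391)*2885 = (5120/21 - 391)*2885 = -3091/21*2885 = -8917535/21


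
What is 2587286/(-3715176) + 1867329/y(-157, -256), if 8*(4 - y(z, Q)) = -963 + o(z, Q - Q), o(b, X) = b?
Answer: 96348379385/7430352 ≈ 12967.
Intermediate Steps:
y(z, Q) = 995/8 - z/8 (y(z, Q) = 4 - (-963 + z)/8 = 4 + (963/8 - z/8) = 995/8 - z/8)
2587286/(-3715176) + 1867329/y(-157, -256) = 2587286/(-3715176) + 1867329/(995/8 - ⅛*(-157)) = 2587286*(-1/3715176) + 1867329/(995/8 + 157/8) = -1293643/1857588 + 1867329/144 = -1293643/1857588 + 1867329*(1/144) = -1293643/1857588 + 207481/16 = 96348379385/7430352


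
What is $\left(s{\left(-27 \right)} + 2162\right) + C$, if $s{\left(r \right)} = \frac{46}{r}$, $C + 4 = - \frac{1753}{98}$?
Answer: $\frac{5658229}{2646} \approx 2138.4$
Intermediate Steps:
$C = - \frac{2145}{98}$ ($C = -4 - \frac{1753}{98} = - \frac{2145}{98} \approx -21.888$)
$\left(s{\left(-27 \right)} + 2162\right) + C = \left(\frac{46}{-27} + 2162\right) - \frac{2145}{98} = \left(46 \left(- \frac{1}{27}\right) + 2162\right) - \frac{2145}{98} = \left(- \frac{46}{27} + 2162\right) - \frac{2145}{98} = \frac{58328}{27} - \frac{2145}{98} = \frac{5658229}{2646}$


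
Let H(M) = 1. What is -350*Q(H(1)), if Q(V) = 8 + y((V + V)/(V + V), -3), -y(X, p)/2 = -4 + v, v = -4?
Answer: -8400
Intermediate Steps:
y(X, p) = 16 (y(X, p) = -2*(-4 - 4) = -2*(-8) = 16)
Q(V) = 24 (Q(V) = 8 + 16 = 24)
-350*Q(H(1)) = -350*24 = -8400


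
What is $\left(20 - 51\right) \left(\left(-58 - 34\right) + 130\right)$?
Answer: $-1178$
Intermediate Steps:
$\left(20 - 51\right) \left(\left(-58 - 34\right) + 130\right) = - 31 \left(-92 + 130\right) = \left(-31\right) 38 = -1178$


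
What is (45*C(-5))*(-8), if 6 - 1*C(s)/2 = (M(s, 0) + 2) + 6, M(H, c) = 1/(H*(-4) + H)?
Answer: 1488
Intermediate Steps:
M(H, c) = -1/(3*H) (M(H, c) = 1/(-4*H + H) = 1/(-3*H) = -1/(3*H))
C(s) = -4 + 2/(3*s) (C(s) = 12 - 2*((-1/(3*s) + 2) + 6) = 12 - 2*((2 - 1/(3*s)) + 6) = 12 - 2*(8 - 1/(3*s)) = 12 + (-16 + 2/(3*s)) = -4 + 2/(3*s))
(45*C(-5))*(-8) = (45*(-4 + (⅔)/(-5)))*(-8) = (45*(-4 + (⅔)*(-⅕)))*(-8) = (45*(-4 - 2/15))*(-8) = (45*(-62/15))*(-8) = -186*(-8) = 1488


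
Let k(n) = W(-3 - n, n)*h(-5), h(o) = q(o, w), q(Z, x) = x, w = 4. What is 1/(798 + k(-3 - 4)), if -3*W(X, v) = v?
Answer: 3/2422 ≈ 0.0012386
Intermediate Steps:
W(X, v) = -v/3
h(o) = 4
k(n) = -4*n/3 (k(n) = -n/3*4 = -4*n/3)
1/(798 + k(-3 - 4)) = 1/(798 - 4*(-3 - 4)/3) = 1/(798 - 4/3*(-7)) = 1/(798 + 28/3) = 1/(2422/3) = 3/2422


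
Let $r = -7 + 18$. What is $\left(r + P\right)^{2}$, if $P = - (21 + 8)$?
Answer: $324$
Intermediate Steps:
$P = -29$ ($P = \left(-1\right) 29 = -29$)
$r = 11$
$\left(r + P\right)^{2} = \left(11 - 29\right)^{2} = \left(-18\right)^{2} = 324$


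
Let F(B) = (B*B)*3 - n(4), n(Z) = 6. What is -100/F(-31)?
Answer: -100/2877 ≈ -0.034758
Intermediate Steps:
F(B) = -6 + 3*B² (F(B) = (B*B)*3 - 1*6 = B²*3 - 6 = 3*B² - 6 = -6 + 3*B²)
-100/F(-31) = -100/(-6 + 3*(-31)²) = -100/(-6 + 3*961) = -100/(-6 + 2883) = -100/2877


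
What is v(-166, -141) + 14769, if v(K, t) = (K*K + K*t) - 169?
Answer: 65562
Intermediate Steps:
v(K, t) = -169 + K² + K*t (v(K, t) = (K² + K*t) - 169 = -169 + K² + K*t)
v(-166, -141) + 14769 = (-169 + (-166)² - 166*(-141)) + 14769 = (-169 + 27556 + 23406) + 14769 = 50793 + 14769 = 65562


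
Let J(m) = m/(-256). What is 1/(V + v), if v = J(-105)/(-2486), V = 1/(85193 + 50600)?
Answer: -86420837888/13621849 ≈ -6344.3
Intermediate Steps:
V = 1/135793 ≈ 7.3641e-6
J(m) = -m/256 (J(m) = m*(-1/256) = -m/256)
v = -105/636416 (v = -1/256*(-105)/(-2486) = (105/256)*(-1/2486) = -105/636416 ≈ -0.00016499)
1/(V + v) = 1/(1/135793 - 105/636416) = 1/(-13621849/86420837888) = -86420837888/13621849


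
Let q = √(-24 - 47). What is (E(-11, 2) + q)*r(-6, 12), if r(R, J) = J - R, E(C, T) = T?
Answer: 36 + 18*I*√71 ≈ 36.0 + 151.67*I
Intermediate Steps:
q = I*√71 (q = √(-71) = I*√71 ≈ 8.4261*I)
(E(-11, 2) + q)*r(-6, 12) = (2 + I*√71)*(12 - 1*(-6)) = (2 + I*√71)*(12 + 6) = (2 + I*√71)*18 = 36 + 18*I*√71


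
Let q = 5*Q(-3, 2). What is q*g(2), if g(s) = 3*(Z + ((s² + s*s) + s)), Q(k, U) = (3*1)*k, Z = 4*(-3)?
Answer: 270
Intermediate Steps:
Z = -12
Q(k, U) = 3*k
g(s) = -36 + 3*s + 6*s² (g(s) = 3*(-12 + ((s² + s*s) + s)) = 3*(-12 + ((s² + s²) + s)) = 3*(-12 + (2*s² + s)) = 3*(-12 + (s + 2*s²)) = 3*(-12 + s + 2*s²) = -36 + 3*s + 6*s²)
q = -45 (q = 5*(3*(-3)) = 5*(-9) = -45)
q*g(2) = -45*(-36 + 3*2 + 6*2²) = -45*(-36 + 6 + 6*4) = -45*(-36 + 6 + 24) = -45*(-6) = 270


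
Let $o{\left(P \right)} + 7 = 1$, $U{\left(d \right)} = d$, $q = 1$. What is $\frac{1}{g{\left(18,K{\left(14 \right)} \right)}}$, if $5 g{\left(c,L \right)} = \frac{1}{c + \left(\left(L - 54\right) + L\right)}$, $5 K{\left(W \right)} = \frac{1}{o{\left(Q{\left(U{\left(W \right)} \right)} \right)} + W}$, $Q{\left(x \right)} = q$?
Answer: $- \frac{719}{4} \approx -179.75$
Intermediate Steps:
$Q{\left(x \right)} = 1$
$o{\left(P \right)} = -6$ ($o{\left(P \right)} = -7 + 1 = -6$)
$K{\left(W \right)} = \frac{1}{5 \left(-6 + W\right)}$
$g{\left(c,L \right)} = \frac{1}{5 \left(-54 + c + 2 L\right)}$ ($g{\left(c,L \right)} = \frac{1}{5 \left(c + \left(\left(L - 54\right) + L\right)\right)} = \frac{1}{5 \left(c + \left(\left(-54 + L\right) + L\right)\right)} = \frac{1}{5 \left(c + \left(-54 + 2 L\right)\right)} = \frac{1}{5 \left(-54 + c + 2 L\right)}$)
$\frac{1}{g{\left(18,K{\left(14 \right)} \right)}} = \frac{1}{\frac{1}{5} \frac{1}{-54 + 18 + 2 \frac{1}{5 \left(-6 + 14\right)}}} = \frac{1}{\frac{1}{5} \frac{1}{-54 + 18 + 2 \frac{1}{5 \cdot 8}}} = \frac{1}{\frac{1}{5} \frac{1}{-54 + 18 + 2 \cdot \frac{1}{5} \cdot \frac{1}{8}}} = \frac{1}{\frac{1}{5} \frac{1}{-54 + 18 + 2 \cdot \frac{1}{40}}} = \frac{1}{\frac{1}{5} \frac{1}{-54 + 18 + \frac{1}{20}}} = \frac{1}{\frac{1}{5} \frac{1}{- \frac{719}{20}}} = \frac{1}{\frac{1}{5} \left(- \frac{20}{719}\right)} = \frac{1}{- \frac{4}{719}} = - \frac{719}{4}$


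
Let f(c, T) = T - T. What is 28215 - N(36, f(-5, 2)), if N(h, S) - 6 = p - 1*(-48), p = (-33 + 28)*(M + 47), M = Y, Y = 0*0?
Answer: 28396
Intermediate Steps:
Y = 0
M = 0
f(c, T) = 0
p = -235 (p = (-33 + 28)*(0 + 47) = -5*47 = -235)
N(h, S) = -181 (N(h, S) = 6 + (-235 - 1*(-48)) = 6 + (-235 + 48) = 6 - 187 = -181)
28215 - N(36, f(-5, 2)) = 28215 - 1*(-181) = 28215 + 181 = 28396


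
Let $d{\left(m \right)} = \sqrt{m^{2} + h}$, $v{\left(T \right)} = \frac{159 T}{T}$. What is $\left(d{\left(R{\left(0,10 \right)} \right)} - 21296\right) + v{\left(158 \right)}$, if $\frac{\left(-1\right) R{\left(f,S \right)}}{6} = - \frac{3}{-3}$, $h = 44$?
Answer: $-21137 + 4 \sqrt{5} \approx -21128.0$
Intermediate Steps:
$R{\left(f,S \right)} = -6$ ($R{\left(f,S \right)} = - 6 \left(- \frac{3}{-3}\right) = - 6 \left(\left(-3\right) \left(- \frac{1}{3}\right)\right) = \left(-6\right) 1 = -6$)
$v{\left(T \right)} = 159$
$d{\left(m \right)} = \sqrt{44 + m^{2}}$ ($d{\left(m \right)} = \sqrt{m^{2} + 44} = \sqrt{44 + m^{2}}$)
$\left(d{\left(R{\left(0,10 \right)} \right)} - 21296\right) + v{\left(158 \right)} = \left(\sqrt{44 + \left(-6\right)^{2}} - 21296\right) + 159 = \left(\sqrt{44 + 36} - 21296\right) + 159 = \left(\sqrt{80} - 21296\right) + 159 = \left(4 \sqrt{5} - 21296\right) + 159 = \left(-21296 + 4 \sqrt{5}\right) + 159 = -21137 + 4 \sqrt{5}$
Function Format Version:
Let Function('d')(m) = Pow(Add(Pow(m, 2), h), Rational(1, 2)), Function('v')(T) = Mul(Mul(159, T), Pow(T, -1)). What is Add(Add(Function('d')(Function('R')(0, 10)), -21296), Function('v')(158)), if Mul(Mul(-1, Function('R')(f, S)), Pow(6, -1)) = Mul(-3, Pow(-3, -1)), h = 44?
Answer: Add(-21137, Mul(4, Pow(5, Rational(1, 2)))) ≈ -21128.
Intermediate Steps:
Function('R')(f, S) = -6 (Function('R')(f, S) = Mul(-6, Mul(-3, Pow(-3, -1))) = Mul(-6, Mul(-3, Rational(-1, 3))) = Mul(-6, 1) = -6)
Function('v')(T) = 159
Function('d')(m) = Pow(Add(44, Pow(m, 2)), Rational(1, 2)) (Function('d')(m) = Pow(Add(Pow(m, 2), 44), Rational(1, 2)) = Pow(Add(44, Pow(m, 2)), Rational(1, 2)))
Add(Add(Function('d')(Function('R')(0, 10)), -21296), Function('v')(158)) = Add(Add(Pow(Add(44, Pow(-6, 2)), Rational(1, 2)), -21296), 159) = Add(Add(Pow(Add(44, 36), Rational(1, 2)), -21296), 159) = Add(Add(Pow(80, Rational(1, 2)), -21296), 159) = Add(Add(Mul(4, Pow(5, Rational(1, 2))), -21296), 159) = Add(Add(-21296, Mul(4, Pow(5, Rational(1, 2)))), 159) = Add(-21137, Mul(4, Pow(5, Rational(1, 2))))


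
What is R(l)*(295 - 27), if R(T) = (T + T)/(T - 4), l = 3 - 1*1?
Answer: -536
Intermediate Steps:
l = 2 (l = 3 - 1 = 2)
R(T) = 2*T/(-4 + T) (R(T) = (2*T)/(-4 + T) = 2*T/(-4 + T))
R(l)*(295 - 27) = (2*2/(-4 + 2))*(295 - 27) = (2*2/(-2))*268 = (2*2*(-½))*268 = -2*268 = -536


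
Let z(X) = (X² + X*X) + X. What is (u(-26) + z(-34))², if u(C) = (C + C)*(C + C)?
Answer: 24820324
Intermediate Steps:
z(X) = X + 2*X² (z(X) = (X² + X²) + X = 2*X² + X = X + 2*X²)
u(C) = 4*C² (u(C) = (2*C)*(2*C) = 4*C²)
(u(-26) + z(-34))² = (4*(-26)² - 34*(1 + 2*(-34)))² = (4*676 - 34*(1 - 68))² = (2704 - 34*(-67))² = (2704 + 2278)² = 4982² = 24820324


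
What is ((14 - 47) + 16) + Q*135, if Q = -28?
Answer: -3797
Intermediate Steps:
((14 - 47) + 16) + Q*135 = ((14 - 47) + 16) - 28*135 = (-33 + 16) - 3780 = -17 - 3780 = -3797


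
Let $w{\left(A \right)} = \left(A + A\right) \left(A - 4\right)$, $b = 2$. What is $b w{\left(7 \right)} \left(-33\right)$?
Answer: $-2772$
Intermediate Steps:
$w{\left(A \right)} = 2 A \left(-4 + A\right)$
$b w{\left(7 \right)} \left(-33\right) = 2 \cdot 2 \cdot 7 \left(-4 + 7\right) \left(-33\right) = 2 \cdot 2 \cdot 7 \cdot 3 \left(-33\right) = 2 \cdot 42 \left(-33\right) = 84 \left(-33\right) = -2772$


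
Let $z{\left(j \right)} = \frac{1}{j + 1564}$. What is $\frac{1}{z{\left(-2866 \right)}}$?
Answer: $-1302$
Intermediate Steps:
$z{\left(j \right)} = \frac{1}{1564 + j}$
$\frac{1}{z{\left(-2866 \right)}} = \frac{1}{\frac{1}{1564 - 2866}} = \frac{1}{\frac{1}{-1302}} = \frac{1}{- \frac{1}{1302}} = -1302$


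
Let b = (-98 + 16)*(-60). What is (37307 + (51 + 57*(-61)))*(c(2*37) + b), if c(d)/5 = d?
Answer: 179230490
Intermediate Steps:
c(d) = 5*d
b = 4920 (b = -82*(-60) = 4920)
(37307 + (51 + 57*(-61)))*(c(2*37) + b) = (37307 + (51 + 57*(-61)))*(5*(2*37) + 4920) = (37307 + (51 - 3477))*(5*74 + 4920) = (37307 - 3426)*(370 + 4920) = 33881*5290 = 179230490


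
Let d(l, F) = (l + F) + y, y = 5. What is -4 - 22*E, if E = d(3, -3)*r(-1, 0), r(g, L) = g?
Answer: 106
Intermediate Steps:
d(l, F) = 5 + F + l (d(l, F) = (l + F) + 5 = (F + l) + 5 = 5 + F + l)
E = -5 (E = (5 - 3 + 3)*(-1) = 5*(-1) = -5)
-4 - 22*E = -4 - 22*(-5) = -4 + 110 = 106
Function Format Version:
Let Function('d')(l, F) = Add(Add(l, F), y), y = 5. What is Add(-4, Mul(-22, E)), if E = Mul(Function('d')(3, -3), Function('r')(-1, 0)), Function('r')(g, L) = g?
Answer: 106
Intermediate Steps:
Function('d')(l, F) = Add(5, F, l) (Function('d')(l, F) = Add(Add(l, F), 5) = Add(Add(F, l), 5) = Add(5, F, l))
E = -5 (E = Mul(Add(5, -3, 3), -1) = Mul(5, -1) = -5)
Add(-4, Mul(-22, E)) = Add(-4, Mul(-22, -5)) = Add(-4, 110) = 106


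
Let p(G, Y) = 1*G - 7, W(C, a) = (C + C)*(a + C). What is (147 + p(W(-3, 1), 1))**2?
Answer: 23104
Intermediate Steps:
W(C, a) = 2*C*(C + a) (W(C, a) = (2*C)*(C + a) = 2*C*(C + a))
p(G, Y) = -7 + G (p(G, Y) = G - 7 = -7 + G)
(147 + p(W(-3, 1), 1))**2 = (147 + (-7 + 2*(-3)*(-3 + 1)))**2 = (147 + (-7 + 2*(-3)*(-2)))**2 = (147 + (-7 + 12))**2 = (147 + 5)**2 = 152**2 = 23104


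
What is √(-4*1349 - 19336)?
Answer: 6*I*√687 ≈ 157.26*I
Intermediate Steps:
√(-4*1349 - 19336) = √(-5396 - 19336) = √(-24732) = 6*I*√687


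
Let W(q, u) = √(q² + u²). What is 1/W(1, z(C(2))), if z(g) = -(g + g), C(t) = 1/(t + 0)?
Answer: √2/2 ≈ 0.70711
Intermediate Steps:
C(t) = 1/t
z(g) = -2*g
1/W(1, z(C(2))) = 1/(√(1² + (-2/2)²)) = 1/(√(1 + (-2*½)²)) = 1/(√(1 + (-1)²)) = 1/(√(1 + 1)) = 1/(√2) = √2/2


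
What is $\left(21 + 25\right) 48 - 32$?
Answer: $2176$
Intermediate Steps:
$\left(21 + 25\right) 48 - 32 = 46 \cdot 48 - 32 = 2208 - 32 = 2176$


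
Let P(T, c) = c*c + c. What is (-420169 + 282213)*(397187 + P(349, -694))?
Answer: -121143164324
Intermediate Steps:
P(T, c) = c + c² (P(T, c) = c² + c = c + c²)
(-420169 + 282213)*(397187 + P(349, -694)) = (-420169 + 282213)*(397187 - 694*(1 - 694)) = -137956*(397187 - 694*(-693)) = -137956*(397187 + 480942) = -137956*878129 = -121143164324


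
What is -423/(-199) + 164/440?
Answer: 54689/21890 ≈ 2.4984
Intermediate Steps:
-423/(-199) + 164/440 = -423*(-1/199) + 164*(1/440) = 423/199 + 41/110 = 54689/21890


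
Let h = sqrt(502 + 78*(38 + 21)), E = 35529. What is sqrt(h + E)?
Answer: sqrt(35529 + 4*sqrt(319)) ≈ 188.68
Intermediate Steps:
h = 4*sqrt(319) (h = sqrt(502 + 78*59) = sqrt(502 + 4602) = sqrt(5104) = 4*sqrt(319) ≈ 71.442)
sqrt(h + E) = sqrt(4*sqrt(319) + 35529) = sqrt(35529 + 4*sqrt(319))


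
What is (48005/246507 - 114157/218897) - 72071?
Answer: -3888943047074423/53959642779 ≈ -72071.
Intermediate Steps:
(48005/246507 - 114157/218897) - 72071 = -17632349114/53959642779 - 72071 = -3888943047074423/53959642779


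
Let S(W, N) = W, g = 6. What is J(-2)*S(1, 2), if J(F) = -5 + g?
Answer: 1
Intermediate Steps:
J(F) = 1 (J(F) = -5 + 6 = 1)
J(-2)*S(1, 2) = 1*1 = 1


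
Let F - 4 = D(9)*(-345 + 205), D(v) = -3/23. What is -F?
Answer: -512/23 ≈ -22.261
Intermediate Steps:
D(v) = -3/23 (D(v) = -3*1/23 = -3/23)
F = 512/23 (F = 4 - 3*(-345 + 205)/23 = 4 - 3/23*(-140) = 4 + 420/23 = 512/23 ≈ 22.261)
-F = -1*512/23 = -512/23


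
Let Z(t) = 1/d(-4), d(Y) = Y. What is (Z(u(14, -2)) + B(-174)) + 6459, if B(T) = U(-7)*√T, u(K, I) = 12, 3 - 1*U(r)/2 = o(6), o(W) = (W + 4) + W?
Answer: 25835/4 - 26*I*√174 ≈ 6458.8 - 342.96*I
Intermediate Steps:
o(W) = 4 + 2*W (o(W) = (4 + W) + W = 4 + 2*W)
U(r) = -26 (U(r) = 6 - 2*(4 + 2*6) = 6 - 2*(4 + 12) = 6 - 2*16 = 6 - 32 = -26)
B(T) = -26*√T
Z(t) = -¼ (Z(t) = 1/(-4) = -¼)
(Z(u(14, -2)) + B(-174)) + 6459 = (-¼ - 26*I*√174) + 6459 = 25835/4 - 26*I*√174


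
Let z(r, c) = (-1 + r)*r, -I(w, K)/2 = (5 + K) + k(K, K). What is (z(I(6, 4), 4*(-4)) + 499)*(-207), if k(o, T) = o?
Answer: -248607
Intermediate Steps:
I(w, K) = -10 - 4*K (I(w, K) = -2*((5 + K) + K) = -2*(5 + 2*K) = -10 - 4*K)
z(r, c) = r*(-1 + r)
(z(I(6, 4), 4*(-4)) + 499)*(-207) = ((-10 - 4*4)*(-1 + (-10 - 4*4)) + 499)*(-207) = ((-10 - 16)*(-1 + (-10 - 16)) + 499)*(-207) = (-26*(-1 - 26) + 499)*(-207) = (-26*(-27) + 499)*(-207) = (702 + 499)*(-207) = 1201*(-207) = -248607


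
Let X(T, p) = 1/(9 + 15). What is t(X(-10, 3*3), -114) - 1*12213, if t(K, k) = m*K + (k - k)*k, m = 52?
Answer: -73265/6 ≈ -12211.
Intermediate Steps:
X(T, p) = 1/24
t(K, k) = 52*K (t(K, k) = 52*K + (k - k)*k = 52*K + 0*k = 52*K + 0 = 52*K)
t(X(-10, 3*3), -114) - 1*12213 = 52*(1/24) - 1*12213 = 13/6 - 12213 = -73265/6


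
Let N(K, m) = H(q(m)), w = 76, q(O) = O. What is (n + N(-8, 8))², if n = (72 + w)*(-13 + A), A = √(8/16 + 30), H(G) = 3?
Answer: 4358313 - 284308*√122 ≈ 1.2180e+6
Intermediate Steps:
A = √122/2 (A = √(8*(1/16) + 30) = √(½ + 30) = √(61/2) = √122/2 ≈ 5.5227)
N(K, m) = 3
n = -1924 + 74*√122 (n = (72 + 76)*(-13 + √122/2) = 148*(-13 + √122/2) = -1924 + 74*√122 ≈ -1106.6)
(n + N(-8, 8))² = ((-1924 + 74*√122) + 3)² = (-1921 + 74*√122)²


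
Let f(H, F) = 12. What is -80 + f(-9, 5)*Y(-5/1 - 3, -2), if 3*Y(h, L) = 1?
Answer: -76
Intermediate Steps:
Y(h, L) = 1/3 (Y(h, L) = (1/3)*1 = 1/3)
-80 + f(-9, 5)*Y(-5/1 - 3, -2) = -80 + 12*(1/3) = -80 + 4 = -76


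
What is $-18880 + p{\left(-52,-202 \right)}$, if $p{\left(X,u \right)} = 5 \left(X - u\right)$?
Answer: $-18130$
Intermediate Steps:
$p{\left(X,u \right)} = - 5 u + 5 X$
$-18880 + p{\left(-52,-202 \right)} = -18880 + \left(\left(-5\right) \left(-202\right) + 5 \left(-52\right)\right) = -18880 + \left(1010 - 260\right) = -18880 + 750 = -18130$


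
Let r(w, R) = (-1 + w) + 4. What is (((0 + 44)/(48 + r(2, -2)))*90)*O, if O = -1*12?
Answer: -47520/53 ≈ -896.60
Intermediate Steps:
r(w, R) = 3 + w
O = -12
(((0 + 44)/(48 + r(2, -2)))*90)*O = (((0 + 44)/(48 + (3 + 2)))*90)*(-12) = ((44/(48 + 5))*90)*(-12) = ((44/53)*90)*(-12) = (3960/53)*(-12) = -47520/53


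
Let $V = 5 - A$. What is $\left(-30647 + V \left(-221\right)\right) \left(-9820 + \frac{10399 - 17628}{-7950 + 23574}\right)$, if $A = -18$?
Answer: $\frac{304568294365}{868} \approx 3.5088 \cdot 10^{8}$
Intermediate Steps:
$V = 23$ ($V = 5 - -18 = 5 + 18 = 23$)
$\left(-30647 + V \left(-221\right)\right) \left(-9820 + \frac{10399 - 17628}{-7950 + 23574}\right) = \left(-30647 + 23 \left(-221\right)\right) \left(-9820 + \frac{10399 - 17628}{-7950 + 23574}\right) = \left(-30647 - 5083\right) \left(-9820 - \frac{7229}{15624}\right) = - 35730 \left(-9820 - \frac{7229}{15624}\right) = \left(-35730\right) \left(- \frac{153434909}{15624}\right) = \frac{304568294365}{868}$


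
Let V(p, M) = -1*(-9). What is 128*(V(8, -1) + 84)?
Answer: 11904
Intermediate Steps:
V(p, M) = 9
128*(V(8, -1) + 84) = 128*(9 + 84) = 128*93 = 11904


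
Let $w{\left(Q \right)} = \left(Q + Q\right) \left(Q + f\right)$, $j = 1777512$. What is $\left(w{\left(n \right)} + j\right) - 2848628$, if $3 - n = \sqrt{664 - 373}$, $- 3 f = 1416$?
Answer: $-1073348 + 932 \sqrt{291} \approx -1.0575 \cdot 10^{6}$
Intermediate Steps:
$f = -472$ ($f = \left(- \frac{1}{3}\right) 1416 = -472$)
$n = 3 - \sqrt{291}$ ($n = 3 - \sqrt{664 - 373} = 3 - \sqrt{291} \approx -14.059$)
$w{\left(Q \right)} = 2 Q \left(-472 + Q\right)$ ($w{\left(Q \right)} = \left(Q + Q\right) \left(Q - 472\right) = 2 Q \left(-472 + Q\right)$)
$\left(w{\left(n \right)} + j\right) - 2848628 = \left(2 \left(3 - \sqrt{291}\right) \left(-472 + \left(3 - \sqrt{291}\right)\right) + 1777512\right) - 2848628 = \left(2 \left(3 - \sqrt{291}\right) \left(-469 - \sqrt{291}\right) + 1777512\right) - 2848628 = \left(2 \left(-469 - \sqrt{291}\right) \left(3 - \sqrt{291}\right) + 1777512\right) - 2848628 = \left(1777512 + 2 \left(-469 - \sqrt{291}\right) \left(3 - \sqrt{291}\right)\right) - 2848628 = -1071116 + 2 \left(-469 - \sqrt{291}\right) \left(3 - \sqrt{291}\right)$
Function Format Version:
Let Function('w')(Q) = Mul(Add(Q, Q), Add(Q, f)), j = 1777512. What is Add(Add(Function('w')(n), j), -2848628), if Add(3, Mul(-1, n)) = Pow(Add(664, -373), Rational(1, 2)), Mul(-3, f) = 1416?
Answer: Add(-1073348, Mul(932, Pow(291, Rational(1, 2)))) ≈ -1.0575e+6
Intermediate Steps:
f = -472 (f = Mul(Rational(-1, 3), 1416) = -472)
n = Add(3, Mul(-1, Pow(291, Rational(1, 2)))) (n = Add(3, Mul(-1, Pow(Add(664, -373), Rational(1, 2)))) = Add(3, Mul(-1, Pow(291, Rational(1, 2)))) ≈ -14.059)
Function('w')(Q) = Mul(2, Q, Add(-472, Q)) (Function('w')(Q) = Mul(Add(Q, Q), Add(Q, -472)) = Mul(Mul(2, Q), Add(-472, Q)) = Mul(2, Q, Add(-472, Q)))
Add(Add(Function('w')(n), j), -2848628) = Add(Add(Mul(2, Add(3, Mul(-1, Pow(291, Rational(1, 2)))), Add(-472, Add(3, Mul(-1, Pow(291, Rational(1, 2)))))), 1777512), -2848628) = Add(Add(Mul(2, Add(3, Mul(-1, Pow(291, Rational(1, 2)))), Add(-469, Mul(-1, Pow(291, Rational(1, 2))))), 1777512), -2848628) = Add(Add(Mul(2, Add(-469, Mul(-1, Pow(291, Rational(1, 2)))), Add(3, Mul(-1, Pow(291, Rational(1, 2))))), 1777512), -2848628) = Add(Add(1777512, Mul(2, Add(-469, Mul(-1, Pow(291, Rational(1, 2)))), Add(3, Mul(-1, Pow(291, Rational(1, 2)))))), -2848628) = Add(-1071116, Mul(2, Add(-469, Mul(-1, Pow(291, Rational(1, 2)))), Add(3, Mul(-1, Pow(291, Rational(1, 2))))))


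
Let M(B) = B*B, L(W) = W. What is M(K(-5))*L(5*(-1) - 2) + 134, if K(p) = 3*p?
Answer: -1441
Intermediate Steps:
M(B) = B**2
M(K(-5))*L(5*(-1) - 2) + 134 = (3*(-5))**2*(5*(-1) - 2) + 134 = (-15)**2*(-5 - 2) + 134 = 225*(-7) + 134 = -1575 + 134 = -1441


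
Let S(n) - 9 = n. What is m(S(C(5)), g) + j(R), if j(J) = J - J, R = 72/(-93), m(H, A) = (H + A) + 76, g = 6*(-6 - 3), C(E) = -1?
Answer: 30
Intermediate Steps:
S(n) = 9 + n
g = -54 (g = 6*(-9) = -54)
m(H, A) = 76 + A + H (m(H, A) = (A + H) + 76 = 76 + A + H)
R = -24/31 (R = 72*(-1/93) = -24/31 ≈ -0.77419)
j(J) = 0
m(S(C(5)), g) + j(R) = (76 - 54 + (9 - 1)) + 0 = (76 - 54 + 8) + 0 = 30 + 0 = 30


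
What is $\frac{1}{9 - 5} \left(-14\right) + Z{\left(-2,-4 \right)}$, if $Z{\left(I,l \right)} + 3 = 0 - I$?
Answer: $- \frac{9}{2} \approx -4.5$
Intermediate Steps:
$Z{\left(I,l \right)} = -3 - I$ ($Z{\left(I,l \right)} = -3 + \left(0 - I\right) = -3 - I$)
$\frac{1}{9 - 5} \left(-14\right) + Z{\left(-2,-4 \right)} = \frac{1}{9 - 5} \left(-14\right) - 1 = \frac{1}{4} \left(-14\right) + \left(-3 + 2\right) = \frac{1}{4} \left(-14\right) - 1 = - \frac{7}{2} - 1 = - \frac{9}{2}$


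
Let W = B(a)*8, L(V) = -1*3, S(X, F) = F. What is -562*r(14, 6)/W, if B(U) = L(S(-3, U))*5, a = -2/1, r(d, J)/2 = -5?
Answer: -281/6 ≈ -46.833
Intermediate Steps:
r(d, J) = -10 (r(d, J) = 2*(-5) = -10)
L(V) = -3
a = -2 (a = -2*1 = -2)
B(U) = -15 (B(U) = -3*5 = -15)
W = -120 (W = -15*8 = -120)
-562*r(14, 6)/W = -(-5620)/(-120) = -(-5620)*(-1)/120 = -562*1/12 = -281/6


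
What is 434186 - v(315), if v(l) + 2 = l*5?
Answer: 432613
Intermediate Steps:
v(l) = -2 + 5*l (v(l) = -2 + l*5 = -2 + 5*l)
434186 - v(315) = 434186 - (-2 + 5*315) = 434186 - (-2 + 1575) = 434186 - 1*1573 = 434186 - 1573 = 432613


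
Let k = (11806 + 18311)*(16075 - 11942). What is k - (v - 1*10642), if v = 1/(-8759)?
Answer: 1090357134078/8759 ≈ 1.2448e+8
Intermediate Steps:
v = -1/8759 ≈ -0.00011417
k = 124473561 (k = 30117*4133 = 124473561)
k - (v - 1*10642) = 124473561 - (-1/8759 - 1*10642) = 124473561 - (-1/8759 - 10642) = 124473561 - 1*(-93213279/8759) = 124473561 + 93213279/8759 = 1090357134078/8759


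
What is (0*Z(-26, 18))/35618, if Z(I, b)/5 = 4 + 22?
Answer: 0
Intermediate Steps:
Z(I, b) = 130 (Z(I, b) = 5*(4 + 22) = 5*26 = 130)
(0*Z(-26, 18))/35618 = (0*130)/35618 = 0*(1/35618) = 0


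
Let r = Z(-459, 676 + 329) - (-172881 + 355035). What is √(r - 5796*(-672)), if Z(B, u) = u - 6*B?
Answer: √3716517 ≈ 1927.8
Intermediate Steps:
r = -178395 (r = ((676 + 329) - 6*(-459)) - (-172881 + 355035) = (1005 + 2754) - 1*182154 = 3759 - 182154 = -178395)
√(r - 5796*(-672)) = √(-178395 - 5796*(-672)) = √(-178395 + 3894912) = √3716517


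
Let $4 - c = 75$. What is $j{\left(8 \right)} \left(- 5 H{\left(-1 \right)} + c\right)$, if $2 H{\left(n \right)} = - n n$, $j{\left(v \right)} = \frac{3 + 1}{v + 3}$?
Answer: $- \frac{274}{11} \approx -24.909$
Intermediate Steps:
$j{\left(v \right)} = \frac{4}{3 + v}$
$H{\left(n \right)} = - \frac{n^{2}}{2}$ ($H{\left(n \right)} = \frac{\left(-1\right) n n}{2} = \frac{\left(-1\right) n^{2}}{2} = - \frac{n^{2}}{2}$)
$c = -71$ ($c = 4 - 75 = -71$)
$j{\left(8 \right)} \left(- 5 H{\left(-1 \right)} + c\right) = \frac{4}{3 + 8} \left(- 5 \left(- \frac{\left(-1\right)^{2}}{2}\right) - 71\right) = \frac{4}{11} \left(- 5 \left(\left(- \frac{1}{2}\right) 1\right) - 71\right) = 4 \cdot \frac{1}{11} \left(\left(-5\right) \left(- \frac{1}{2}\right) - 71\right) = \frac{4 \left(\frac{5}{2} - 71\right)}{11} = \frac{4}{11} \left(- \frac{137}{2}\right) = - \frac{274}{11}$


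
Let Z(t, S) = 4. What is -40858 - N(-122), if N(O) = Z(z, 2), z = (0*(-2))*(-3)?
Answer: -40862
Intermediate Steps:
z = 0 (z = 0*(-3) = 0)
N(O) = 4
-40858 - N(-122) = -40858 - 1*4 = -40858 - 4 = -40862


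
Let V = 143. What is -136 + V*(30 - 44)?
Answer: -2138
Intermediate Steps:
-136 + V*(30 - 44) = -136 + 143*(30 - 44) = -136 + 143*(-14) = -136 - 2002 = -2138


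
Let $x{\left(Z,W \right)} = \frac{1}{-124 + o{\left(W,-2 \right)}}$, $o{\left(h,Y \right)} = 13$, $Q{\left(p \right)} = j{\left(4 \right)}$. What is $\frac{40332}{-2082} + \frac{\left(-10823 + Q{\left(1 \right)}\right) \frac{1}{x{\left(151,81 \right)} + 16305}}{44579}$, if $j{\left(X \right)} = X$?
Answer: $- \frac{542341335129875}{27996474068702} \approx -19.372$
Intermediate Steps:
$Q{\left(p \right)} = 4$
$x{\left(Z,W \right)} = - \frac{1}{111}$ ($x{\left(Z,W \right)} = \frac{1}{-124 + 13} = \frac{1}{-111} = - \frac{1}{111}$)
$\frac{40332}{-2082} + \frac{\left(-10823 + Q{\left(1 \right)}\right) \frac{1}{x{\left(151,81 \right)} + 16305}}{44579} = \frac{40332}{-2082} + \frac{\left(-10823 + 4\right) \frac{1}{- \frac{1}{111} + 16305}}{44579} = 40332 \left(- \frac{1}{2082}\right) + - \frac{10819}{\frac{1809854}{111}} \cdot \frac{1}{44579} = - \frac{6722}{347} + \left(-10819\right) \frac{111}{1809854} \cdot \frac{1}{44579} = - \frac{6722}{347} - \frac{1200909}{80681481466} = - \frac{542341335129875}{27996474068702}$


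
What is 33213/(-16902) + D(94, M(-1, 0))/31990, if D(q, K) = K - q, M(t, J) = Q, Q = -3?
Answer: -88676947/45057915 ≈ -1.9681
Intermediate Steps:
M(t, J) = -3
33213/(-16902) + D(94, M(-1, 0))/31990 = 33213/(-16902) + (-3 - 1*94)/31990 = 33213*(-1/16902) + (-3 - 94)*(1/31990) = -11071/5634 - 97*1/31990 = -11071/5634 - 97/31990 = -88676947/45057915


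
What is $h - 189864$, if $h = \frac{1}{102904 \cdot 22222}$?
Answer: $- \frac{434168215074431}{2286732688} \approx -1.8986 \cdot 10^{5}$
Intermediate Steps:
$h = \frac{1}{2286732688}$ ($h = \frac{1}{102904} \cdot \frac{1}{22222} = \frac{1}{2286732688} \approx 4.3731 \cdot 10^{-10}$)
$h - 189864 = \frac{1}{2286732688} - 189864 = - \frac{434168215074431}{2286732688}$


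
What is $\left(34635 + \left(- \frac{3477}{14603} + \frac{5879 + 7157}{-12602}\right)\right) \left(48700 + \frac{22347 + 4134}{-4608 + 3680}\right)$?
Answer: $\frac{71968623129901914703}{42694265392} \approx 1.6857 \cdot 10^{9}$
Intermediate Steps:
$\left(34635 + \left(- \frac{3477}{14603} + \frac{5879 + 7157}{-12602}\right)\right) \left(48700 + \frac{22347 + 4134}{-4608 + 3680}\right) = \left(34635 + \left(\left(-3477\right) \frac{1}{14603} + 13036 \left(- \frac{1}{12602}\right)\right)\right) \left(48700 + \frac{26481}{-928}\right) = \left(34635 - \frac{117090931}{92013503}\right) \left(48700 + 26481 \left(- \frac{1}{928}\right)\right) = \left(34635 - \frac{117090931}{92013503}\right) \left(48700 - \frac{26481}{928}\right) = \frac{3186770585474}{92013503} \cdot \frac{45167119}{928} = \frac{71968623129901914703}{42694265392}$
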